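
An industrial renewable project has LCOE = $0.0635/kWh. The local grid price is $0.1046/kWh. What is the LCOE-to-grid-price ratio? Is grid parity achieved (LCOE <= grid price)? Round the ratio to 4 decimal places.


Compare LCOE to grid price:
  LCOE = $0.0635/kWh, Grid price = $0.1046/kWh
  Ratio = LCOE / grid_price = 0.0635 / 0.1046 = 0.6071
  Grid parity achieved (ratio <= 1)? yes

0.6071


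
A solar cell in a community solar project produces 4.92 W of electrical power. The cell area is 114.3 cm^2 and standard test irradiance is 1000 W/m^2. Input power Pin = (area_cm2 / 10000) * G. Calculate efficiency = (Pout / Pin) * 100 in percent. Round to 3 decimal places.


First compute the input power:
  Pin = area_cm2 / 10000 * G = 114.3 / 10000 * 1000 = 11.43 W
Then compute efficiency:
  Efficiency = (Pout / Pin) * 100 = (4.92 / 11.43) * 100
  Efficiency = 43.045%

43.045


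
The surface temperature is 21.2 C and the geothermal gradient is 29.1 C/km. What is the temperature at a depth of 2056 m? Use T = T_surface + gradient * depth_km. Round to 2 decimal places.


Convert depth to km: 2056 / 1000 = 2.056 km
Temperature increase = gradient * depth_km = 29.1 * 2.056 = 59.83 C
Temperature at depth = T_surface + delta_T = 21.2 + 59.83
T = 81.03 C

81.03


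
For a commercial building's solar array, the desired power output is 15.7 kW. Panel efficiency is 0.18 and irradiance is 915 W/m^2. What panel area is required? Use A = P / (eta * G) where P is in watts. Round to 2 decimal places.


Convert target power to watts: P = 15.7 * 1000 = 15700.0 W
Compute denominator: eta * G = 0.18 * 915 = 164.7
Required area A = P / (eta * G) = 15700.0 / 164.7
A = 95.32 m^2

95.32


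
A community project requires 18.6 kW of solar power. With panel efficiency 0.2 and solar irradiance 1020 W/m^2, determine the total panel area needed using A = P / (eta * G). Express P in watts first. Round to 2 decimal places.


Convert target power to watts: P = 18.6 * 1000 = 18600.0 W
Compute denominator: eta * G = 0.2 * 1020 = 204.0
Required area A = P / (eta * G) = 18600.0 / 204.0
A = 91.18 m^2

91.18


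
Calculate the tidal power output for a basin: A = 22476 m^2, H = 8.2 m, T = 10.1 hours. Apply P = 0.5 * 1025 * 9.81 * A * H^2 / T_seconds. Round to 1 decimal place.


Convert period to seconds: T = 10.1 * 3600 = 36360.0 s
H^2 = 8.2^2 = 67.24
P = 0.5 * rho * g * A * H^2 / T
P = 0.5 * 1025 * 9.81 * 22476 * 67.24 / 36360.0
P = 208970.9 W

208970.9


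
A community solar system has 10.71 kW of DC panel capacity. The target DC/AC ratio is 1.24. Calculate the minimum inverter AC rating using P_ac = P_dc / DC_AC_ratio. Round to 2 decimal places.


The inverter AC capacity is determined by the DC/AC ratio.
Given: P_dc = 10.71 kW, DC/AC ratio = 1.24
P_ac = P_dc / ratio = 10.71 / 1.24
P_ac = 8.64 kW

8.64


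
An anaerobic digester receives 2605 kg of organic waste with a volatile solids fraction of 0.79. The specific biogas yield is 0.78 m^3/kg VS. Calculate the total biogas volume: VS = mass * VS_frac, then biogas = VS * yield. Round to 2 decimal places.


Compute volatile solids:
  VS = mass * VS_fraction = 2605 * 0.79 = 2057.95 kg
Calculate biogas volume:
  Biogas = VS * specific_yield = 2057.95 * 0.78
  Biogas = 1605.20 m^3

1605.20


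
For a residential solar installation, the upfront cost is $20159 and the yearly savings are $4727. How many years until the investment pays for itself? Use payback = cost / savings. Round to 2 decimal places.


Simple payback period = initial cost / annual savings
Payback = 20159 / 4727
Payback = 4.26 years

4.26


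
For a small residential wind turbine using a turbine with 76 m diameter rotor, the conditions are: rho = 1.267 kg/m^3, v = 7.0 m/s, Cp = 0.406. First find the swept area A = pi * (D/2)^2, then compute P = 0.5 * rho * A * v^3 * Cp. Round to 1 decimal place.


Step 1 -- Compute swept area:
  A = pi * (D/2)^2 = pi * (76/2)^2 = 4536.46 m^2
Step 2 -- Apply wind power equation:
  P = 0.5 * rho * A * v^3 * Cp
  v^3 = 7.0^3 = 343.0
  P = 0.5 * 1.267 * 4536.46 * 343.0 * 0.406
  P = 400206.2 W

400206.2


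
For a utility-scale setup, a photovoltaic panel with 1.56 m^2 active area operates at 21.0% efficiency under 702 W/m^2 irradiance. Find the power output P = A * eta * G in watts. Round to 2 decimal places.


Use the solar power formula P = A * eta * G.
Given: A = 1.56 m^2, eta = 0.21, G = 702 W/m^2
P = 1.56 * 0.21 * 702
P = 229.98 W

229.98


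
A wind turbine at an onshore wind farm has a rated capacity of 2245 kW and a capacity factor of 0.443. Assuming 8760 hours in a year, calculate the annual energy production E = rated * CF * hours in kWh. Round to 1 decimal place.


Annual energy = rated_kW * capacity_factor * hours_per_year
Given: P_rated = 2245 kW, CF = 0.443, hours = 8760
E = 2245 * 0.443 * 8760
E = 8712126.6 kWh

8712126.6


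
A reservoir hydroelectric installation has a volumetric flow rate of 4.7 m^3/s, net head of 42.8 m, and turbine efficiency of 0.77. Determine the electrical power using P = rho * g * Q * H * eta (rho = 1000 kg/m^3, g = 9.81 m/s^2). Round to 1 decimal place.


Apply the hydropower formula P = rho * g * Q * H * eta
rho * g = 1000 * 9.81 = 9810.0
P = 9810.0 * 4.7 * 42.8 * 0.77
P = 1519502.3 W

1519502.3


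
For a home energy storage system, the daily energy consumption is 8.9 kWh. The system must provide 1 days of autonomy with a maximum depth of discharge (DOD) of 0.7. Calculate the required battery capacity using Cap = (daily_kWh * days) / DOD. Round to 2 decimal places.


Total energy needed = daily * days = 8.9 * 1 = 8.9 kWh
Account for depth of discharge:
  Cap = total_energy / DOD = 8.9 / 0.7
  Cap = 12.71 kWh

12.71


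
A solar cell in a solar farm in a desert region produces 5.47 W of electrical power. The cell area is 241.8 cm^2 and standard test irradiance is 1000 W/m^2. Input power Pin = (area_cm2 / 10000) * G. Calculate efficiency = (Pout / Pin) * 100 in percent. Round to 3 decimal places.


First compute the input power:
  Pin = area_cm2 / 10000 * G = 241.8 / 10000 * 1000 = 24.18 W
Then compute efficiency:
  Efficiency = (Pout / Pin) * 100 = (5.47 / 24.18) * 100
  Efficiency = 22.622%

22.622


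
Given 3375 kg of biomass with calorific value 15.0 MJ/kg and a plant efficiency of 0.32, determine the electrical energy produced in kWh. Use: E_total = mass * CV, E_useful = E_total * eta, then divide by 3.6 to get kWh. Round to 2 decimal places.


Total energy = mass * CV = 3375 * 15.0 = 50625.0 MJ
Useful energy = total * eta = 50625.0 * 0.32 = 16200.0 MJ
Convert to kWh: 16200.0 / 3.6
Useful energy = 4500.00 kWh

4500.00


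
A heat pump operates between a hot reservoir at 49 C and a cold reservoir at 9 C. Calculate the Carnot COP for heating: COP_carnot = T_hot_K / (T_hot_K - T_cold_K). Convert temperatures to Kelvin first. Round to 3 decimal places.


Convert to Kelvin:
  T_hot = 49 + 273.15 = 322.15 K
  T_cold = 9 + 273.15 = 282.15 K
Apply Carnot COP formula:
  COP = T_hot_K / (T_hot_K - T_cold_K) = 322.15 / 40.0
  COP = 8.054

8.054


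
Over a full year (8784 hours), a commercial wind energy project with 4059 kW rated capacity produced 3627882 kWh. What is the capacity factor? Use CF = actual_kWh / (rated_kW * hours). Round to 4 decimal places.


Capacity factor = actual output / maximum possible output
Maximum possible = rated * hours = 4059 * 8784 = 35654256 kWh
CF = 3627882 / 35654256
CF = 0.1018

0.1018


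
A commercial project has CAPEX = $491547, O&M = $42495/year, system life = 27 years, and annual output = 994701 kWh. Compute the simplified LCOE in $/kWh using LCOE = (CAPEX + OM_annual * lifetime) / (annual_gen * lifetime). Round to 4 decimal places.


Total cost = CAPEX + OM * lifetime = 491547 + 42495 * 27 = 491547 + 1147365 = 1638912
Total generation = annual * lifetime = 994701 * 27 = 26856927 kWh
LCOE = 1638912 / 26856927
LCOE = 0.0610 $/kWh

0.0610


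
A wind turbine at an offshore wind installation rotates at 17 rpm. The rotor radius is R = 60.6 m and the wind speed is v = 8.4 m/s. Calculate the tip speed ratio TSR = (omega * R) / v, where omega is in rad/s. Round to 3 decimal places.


Convert rotational speed to rad/s:
  omega = 17 * 2 * pi / 60 = 1.7802 rad/s
Compute tip speed:
  v_tip = omega * R = 1.7802 * 60.6 = 107.882 m/s
Tip speed ratio:
  TSR = v_tip / v_wind = 107.882 / 8.4 = 12.843

12.843


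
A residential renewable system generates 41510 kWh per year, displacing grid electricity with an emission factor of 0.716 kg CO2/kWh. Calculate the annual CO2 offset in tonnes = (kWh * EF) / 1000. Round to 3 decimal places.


CO2 offset in kg = generation * emission_factor
CO2 offset = 41510 * 0.716 = 29721.16 kg
Convert to tonnes:
  CO2 offset = 29721.16 / 1000 = 29.721 tonnes

29.721


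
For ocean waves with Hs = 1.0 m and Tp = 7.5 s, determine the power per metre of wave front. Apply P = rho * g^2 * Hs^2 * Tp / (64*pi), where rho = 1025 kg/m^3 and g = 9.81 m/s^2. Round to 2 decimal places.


Apply wave power formula:
  g^2 = 9.81^2 = 96.2361
  Hs^2 = 1.0^2 = 1.0
  Numerator = rho * g^2 * Hs^2 * Tp = 1025 * 96.2361 * 1.0 * 7.5 = 739815.02
  Denominator = 64 * pi = 201.0619
  P = 739815.02 / 201.0619 = 3679.54 W/m

3679.54


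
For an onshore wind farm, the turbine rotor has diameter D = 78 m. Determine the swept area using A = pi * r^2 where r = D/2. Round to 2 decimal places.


Compute the rotor radius:
  r = D / 2 = 78 / 2 = 39.0 m
Calculate swept area:
  A = pi * r^2 = pi * 39.0^2
  A = 4778.36 m^2

4778.36


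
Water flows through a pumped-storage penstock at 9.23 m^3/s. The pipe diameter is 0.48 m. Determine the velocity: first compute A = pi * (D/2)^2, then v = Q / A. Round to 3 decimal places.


Compute pipe cross-sectional area:
  A = pi * (D/2)^2 = pi * (0.48/2)^2 = 0.181 m^2
Calculate velocity:
  v = Q / A = 9.23 / 0.181
  v = 51.007 m/s

51.007


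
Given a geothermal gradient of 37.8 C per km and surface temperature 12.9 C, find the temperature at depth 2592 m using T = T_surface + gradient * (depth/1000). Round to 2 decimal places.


Convert depth to km: 2592 / 1000 = 2.592 km
Temperature increase = gradient * depth_km = 37.8 * 2.592 = 97.98 C
Temperature at depth = T_surface + delta_T = 12.9 + 97.98
T = 110.88 C

110.88


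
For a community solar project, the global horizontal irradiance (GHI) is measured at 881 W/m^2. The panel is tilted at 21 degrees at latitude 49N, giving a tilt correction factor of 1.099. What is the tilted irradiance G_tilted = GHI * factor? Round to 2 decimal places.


Identify the given values:
  GHI = 881 W/m^2, tilt correction factor = 1.099
Apply the formula G_tilted = GHI * factor:
  G_tilted = 881 * 1.099
  G_tilted = 968.22 W/m^2

968.22


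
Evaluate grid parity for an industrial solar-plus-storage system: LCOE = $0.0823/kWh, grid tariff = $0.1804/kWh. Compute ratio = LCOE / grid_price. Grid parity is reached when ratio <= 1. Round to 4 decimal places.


Compare LCOE to grid price:
  LCOE = $0.0823/kWh, Grid price = $0.1804/kWh
  Ratio = LCOE / grid_price = 0.0823 / 0.1804 = 0.4562
  Grid parity achieved (ratio <= 1)? yes

0.4562


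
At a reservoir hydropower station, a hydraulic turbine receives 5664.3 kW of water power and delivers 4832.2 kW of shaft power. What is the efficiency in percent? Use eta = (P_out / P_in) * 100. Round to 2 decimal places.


Turbine efficiency = (output power / input power) * 100
eta = (4832.2 / 5664.3) * 100
eta = 85.31%

85.31


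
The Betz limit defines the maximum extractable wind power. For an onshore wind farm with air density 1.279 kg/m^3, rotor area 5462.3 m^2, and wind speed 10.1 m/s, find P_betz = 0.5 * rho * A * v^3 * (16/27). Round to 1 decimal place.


The Betz coefficient Cp_max = 16/27 = 0.5926
v^3 = 10.1^3 = 1030.301
P_betz = 0.5 * rho * A * v^3 * Cp_max
P_betz = 0.5 * 1.279 * 5462.3 * 1030.301 * 0.5926
P_betz = 2132732.7 W

2132732.7


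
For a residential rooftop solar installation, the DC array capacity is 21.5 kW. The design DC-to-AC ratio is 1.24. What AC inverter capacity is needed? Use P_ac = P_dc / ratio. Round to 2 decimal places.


The inverter AC capacity is determined by the DC/AC ratio.
Given: P_dc = 21.5 kW, DC/AC ratio = 1.24
P_ac = P_dc / ratio = 21.5 / 1.24
P_ac = 17.34 kW

17.34


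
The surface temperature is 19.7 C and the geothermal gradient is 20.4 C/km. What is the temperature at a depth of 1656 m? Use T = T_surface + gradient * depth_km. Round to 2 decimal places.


Convert depth to km: 1656 / 1000 = 1.656 km
Temperature increase = gradient * depth_km = 20.4 * 1.656 = 33.78 C
Temperature at depth = T_surface + delta_T = 19.7 + 33.78
T = 53.48 C

53.48


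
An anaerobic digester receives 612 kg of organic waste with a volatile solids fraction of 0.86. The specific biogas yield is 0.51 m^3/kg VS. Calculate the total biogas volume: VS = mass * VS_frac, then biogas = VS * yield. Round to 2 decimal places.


Compute volatile solids:
  VS = mass * VS_fraction = 612 * 0.86 = 526.32 kg
Calculate biogas volume:
  Biogas = VS * specific_yield = 526.32 * 0.51
  Biogas = 268.42 m^3

268.42


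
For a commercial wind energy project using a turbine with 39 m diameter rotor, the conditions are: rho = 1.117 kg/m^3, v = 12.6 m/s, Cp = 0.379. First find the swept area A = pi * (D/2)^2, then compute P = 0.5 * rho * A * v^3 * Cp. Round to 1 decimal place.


Step 1 -- Compute swept area:
  A = pi * (D/2)^2 = pi * (39/2)^2 = 1194.59 m^2
Step 2 -- Apply wind power equation:
  P = 0.5 * rho * A * v^3 * Cp
  v^3 = 12.6^3 = 2000.376
  P = 0.5 * 1.117 * 1194.59 * 2000.376 * 0.379
  P = 505816.6 W

505816.6


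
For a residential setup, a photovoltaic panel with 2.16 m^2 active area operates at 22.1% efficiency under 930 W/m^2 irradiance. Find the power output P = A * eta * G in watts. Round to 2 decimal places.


Use the solar power formula P = A * eta * G.
Given: A = 2.16 m^2, eta = 0.221, G = 930 W/m^2
P = 2.16 * 0.221 * 930
P = 443.94 W

443.94


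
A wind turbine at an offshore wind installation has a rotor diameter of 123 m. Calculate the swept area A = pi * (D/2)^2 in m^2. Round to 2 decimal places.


Compute the rotor radius:
  r = D / 2 = 123 / 2 = 61.5 m
Calculate swept area:
  A = pi * r^2 = pi * 61.5^2
  A = 11882.29 m^2

11882.29


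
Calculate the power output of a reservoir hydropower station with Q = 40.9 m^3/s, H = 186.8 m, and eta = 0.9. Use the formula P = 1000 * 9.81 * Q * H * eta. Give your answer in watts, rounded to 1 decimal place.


Apply the hydropower formula P = rho * g * Q * H * eta
rho * g = 1000 * 9.81 = 9810.0
P = 9810.0 * 40.9 * 186.8 * 0.9
P = 67454619.5 W

67454619.5


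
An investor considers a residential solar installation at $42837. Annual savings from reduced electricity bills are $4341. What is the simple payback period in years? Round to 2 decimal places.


Simple payback period = initial cost / annual savings
Payback = 42837 / 4341
Payback = 9.87 years

9.87


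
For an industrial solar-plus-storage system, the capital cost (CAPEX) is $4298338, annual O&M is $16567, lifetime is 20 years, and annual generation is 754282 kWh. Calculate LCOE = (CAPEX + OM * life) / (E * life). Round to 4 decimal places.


Total cost = CAPEX + OM * lifetime = 4298338 + 16567 * 20 = 4298338 + 331340 = 4629678
Total generation = annual * lifetime = 754282 * 20 = 15085640 kWh
LCOE = 4629678 / 15085640
LCOE = 0.3069 $/kWh

0.3069


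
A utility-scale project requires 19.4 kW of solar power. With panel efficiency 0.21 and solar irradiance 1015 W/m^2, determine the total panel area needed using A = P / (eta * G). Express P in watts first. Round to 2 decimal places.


Convert target power to watts: P = 19.4 * 1000 = 19400.0 W
Compute denominator: eta * G = 0.21 * 1015 = 213.15
Required area A = P / (eta * G) = 19400.0 / 213.15
A = 91.02 m^2

91.02


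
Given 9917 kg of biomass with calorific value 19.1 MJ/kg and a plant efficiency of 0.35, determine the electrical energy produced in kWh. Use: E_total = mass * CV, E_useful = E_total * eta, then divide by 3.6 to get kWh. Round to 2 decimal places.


Total energy = mass * CV = 9917 * 19.1 = 189414.7 MJ
Useful energy = total * eta = 189414.7 * 0.35 = 66295.15 MJ
Convert to kWh: 66295.15 / 3.6
Useful energy = 18415.32 kWh

18415.32


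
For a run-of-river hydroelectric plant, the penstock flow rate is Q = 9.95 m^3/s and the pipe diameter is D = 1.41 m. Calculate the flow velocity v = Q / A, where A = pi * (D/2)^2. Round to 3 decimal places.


Compute pipe cross-sectional area:
  A = pi * (D/2)^2 = pi * (1.41/2)^2 = 1.5615 m^2
Calculate velocity:
  v = Q / A = 9.95 / 1.5615
  v = 6.372 m/s

6.372


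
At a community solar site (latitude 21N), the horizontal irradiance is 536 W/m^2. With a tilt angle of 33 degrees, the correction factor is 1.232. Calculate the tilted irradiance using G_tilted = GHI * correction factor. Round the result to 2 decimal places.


Identify the given values:
  GHI = 536 W/m^2, tilt correction factor = 1.232
Apply the formula G_tilted = GHI * factor:
  G_tilted = 536 * 1.232
  G_tilted = 660.35 W/m^2

660.35


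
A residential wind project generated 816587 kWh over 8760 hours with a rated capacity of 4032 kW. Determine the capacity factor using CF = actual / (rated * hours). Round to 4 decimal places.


Capacity factor = actual output / maximum possible output
Maximum possible = rated * hours = 4032 * 8760 = 35320320 kWh
CF = 816587 / 35320320
CF = 0.0231

0.0231


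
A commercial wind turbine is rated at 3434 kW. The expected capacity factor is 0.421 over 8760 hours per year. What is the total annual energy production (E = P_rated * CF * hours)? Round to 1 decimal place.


Annual energy = rated_kW * capacity_factor * hours_per_year
Given: P_rated = 3434 kW, CF = 0.421, hours = 8760
E = 3434 * 0.421 * 8760
E = 12664454.6 kWh

12664454.6


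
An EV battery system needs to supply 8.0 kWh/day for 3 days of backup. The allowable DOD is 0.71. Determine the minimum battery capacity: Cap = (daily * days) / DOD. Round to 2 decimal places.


Total energy needed = daily * days = 8.0 * 3 = 24.0 kWh
Account for depth of discharge:
  Cap = total_energy / DOD = 24.0 / 0.71
  Cap = 33.80 kWh

33.80


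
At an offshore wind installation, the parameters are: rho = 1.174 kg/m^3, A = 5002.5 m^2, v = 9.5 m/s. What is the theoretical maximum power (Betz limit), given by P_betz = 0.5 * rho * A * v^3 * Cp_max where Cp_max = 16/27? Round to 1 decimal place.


The Betz coefficient Cp_max = 16/27 = 0.5926
v^3 = 9.5^3 = 857.375
P_betz = 0.5 * rho * A * v^3 * Cp_max
P_betz = 0.5 * 1.174 * 5002.5 * 857.375 * 0.5926
P_betz = 1491943.0 W

1491943.0


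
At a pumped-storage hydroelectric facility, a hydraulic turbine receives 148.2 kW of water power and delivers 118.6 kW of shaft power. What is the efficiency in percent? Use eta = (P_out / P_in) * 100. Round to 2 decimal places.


Turbine efficiency = (output power / input power) * 100
eta = (118.6 / 148.2) * 100
eta = 80.03%

80.03


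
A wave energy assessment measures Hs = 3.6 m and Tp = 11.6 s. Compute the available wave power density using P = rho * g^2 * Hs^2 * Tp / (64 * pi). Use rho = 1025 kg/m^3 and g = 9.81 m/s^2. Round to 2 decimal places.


Apply wave power formula:
  g^2 = 9.81^2 = 96.2361
  Hs^2 = 3.6^2 = 12.96
  Numerator = rho * g^2 * Hs^2 * Tp = 1025 * 96.2361 * 12.96 * 11.6 = 14829444.09
  Denominator = 64 * pi = 201.0619
  P = 14829444.09 / 201.0619 = 73755.60 W/m

73755.60


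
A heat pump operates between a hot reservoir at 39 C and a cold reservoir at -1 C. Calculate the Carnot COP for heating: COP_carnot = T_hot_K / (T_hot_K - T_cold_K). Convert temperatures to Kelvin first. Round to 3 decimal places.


Convert to Kelvin:
  T_hot = 39 + 273.15 = 312.15 K
  T_cold = -1 + 273.15 = 272.15 K
Apply Carnot COP formula:
  COP = T_hot_K / (T_hot_K - T_cold_K) = 312.15 / 40.0
  COP = 7.804

7.804


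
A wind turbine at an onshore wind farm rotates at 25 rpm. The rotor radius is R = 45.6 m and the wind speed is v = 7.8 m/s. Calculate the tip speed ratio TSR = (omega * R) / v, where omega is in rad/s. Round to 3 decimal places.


Convert rotational speed to rad/s:
  omega = 25 * 2 * pi / 60 = 2.618 rad/s
Compute tip speed:
  v_tip = omega * R = 2.618 * 45.6 = 119.381 m/s
Tip speed ratio:
  TSR = v_tip / v_wind = 119.381 / 7.8 = 15.305

15.305


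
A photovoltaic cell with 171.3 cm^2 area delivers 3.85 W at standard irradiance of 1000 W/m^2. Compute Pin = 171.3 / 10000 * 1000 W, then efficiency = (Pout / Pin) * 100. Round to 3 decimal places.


First compute the input power:
  Pin = area_cm2 / 10000 * G = 171.3 / 10000 * 1000 = 17.13 W
Then compute efficiency:
  Efficiency = (Pout / Pin) * 100 = (3.85 / 17.13) * 100
  Efficiency = 22.475%

22.475


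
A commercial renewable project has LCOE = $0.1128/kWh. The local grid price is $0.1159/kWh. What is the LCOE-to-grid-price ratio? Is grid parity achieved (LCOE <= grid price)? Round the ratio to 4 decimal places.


Compare LCOE to grid price:
  LCOE = $0.1128/kWh, Grid price = $0.1159/kWh
  Ratio = LCOE / grid_price = 0.1128 / 0.1159 = 0.9733
  Grid parity achieved (ratio <= 1)? yes

0.9733


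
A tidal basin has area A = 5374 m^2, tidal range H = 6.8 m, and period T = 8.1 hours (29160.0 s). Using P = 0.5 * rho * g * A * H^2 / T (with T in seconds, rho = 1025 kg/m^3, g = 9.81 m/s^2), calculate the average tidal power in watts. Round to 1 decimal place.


Convert period to seconds: T = 8.1 * 3600 = 29160.0 s
H^2 = 6.8^2 = 46.24
P = 0.5 * rho * g * A * H^2 / T
P = 0.5 * 1025 * 9.81 * 5374 * 46.24 / 29160.0
P = 42844.1 W

42844.1


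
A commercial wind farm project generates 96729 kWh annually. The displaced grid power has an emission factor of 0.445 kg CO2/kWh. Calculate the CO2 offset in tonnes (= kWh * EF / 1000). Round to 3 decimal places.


CO2 offset in kg = generation * emission_factor
CO2 offset = 96729 * 0.445 = 43044.41 kg
Convert to tonnes:
  CO2 offset = 43044.41 / 1000 = 43.044 tonnes

43.044


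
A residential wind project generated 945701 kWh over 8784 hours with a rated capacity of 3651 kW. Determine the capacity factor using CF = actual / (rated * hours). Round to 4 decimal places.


Capacity factor = actual output / maximum possible output
Maximum possible = rated * hours = 3651 * 8784 = 32070384 kWh
CF = 945701 / 32070384
CF = 0.0295

0.0295


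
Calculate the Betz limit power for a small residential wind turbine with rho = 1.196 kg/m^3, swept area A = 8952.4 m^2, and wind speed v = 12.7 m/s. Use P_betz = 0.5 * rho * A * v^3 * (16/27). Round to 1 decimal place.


The Betz coefficient Cp_max = 16/27 = 0.5926
v^3 = 12.7^3 = 2048.383
P_betz = 0.5 * rho * A * v^3 * Cp_max
P_betz = 0.5 * 1.196 * 8952.4 * 2048.383 * 0.5926
P_betz = 6498424.0 W

6498424.0


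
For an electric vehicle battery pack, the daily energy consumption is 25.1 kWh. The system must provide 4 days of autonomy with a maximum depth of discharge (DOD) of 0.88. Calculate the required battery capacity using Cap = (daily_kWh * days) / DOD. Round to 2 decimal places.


Total energy needed = daily * days = 25.1 * 4 = 100.4 kWh
Account for depth of discharge:
  Cap = total_energy / DOD = 100.4 / 0.88
  Cap = 114.09 kWh

114.09


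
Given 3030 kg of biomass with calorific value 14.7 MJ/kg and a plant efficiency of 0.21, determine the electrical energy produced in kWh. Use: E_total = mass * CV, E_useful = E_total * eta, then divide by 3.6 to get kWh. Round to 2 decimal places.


Total energy = mass * CV = 3030 * 14.7 = 44541.0 MJ
Useful energy = total * eta = 44541.0 * 0.21 = 9353.61 MJ
Convert to kWh: 9353.61 / 3.6
Useful energy = 2598.23 kWh

2598.23


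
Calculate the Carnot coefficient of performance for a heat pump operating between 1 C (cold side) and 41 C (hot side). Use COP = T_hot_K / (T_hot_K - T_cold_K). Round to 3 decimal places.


Convert to Kelvin:
  T_hot = 41 + 273.15 = 314.15 K
  T_cold = 1 + 273.15 = 274.15 K
Apply Carnot COP formula:
  COP = T_hot_K / (T_hot_K - T_cold_K) = 314.15 / 40.0
  COP = 7.854

7.854


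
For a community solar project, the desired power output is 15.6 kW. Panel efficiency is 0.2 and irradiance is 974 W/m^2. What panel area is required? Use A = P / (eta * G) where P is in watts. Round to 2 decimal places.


Convert target power to watts: P = 15.6 * 1000 = 15600.0 W
Compute denominator: eta * G = 0.2 * 974 = 194.8
Required area A = P / (eta * G) = 15600.0 / 194.8
A = 80.08 m^2

80.08


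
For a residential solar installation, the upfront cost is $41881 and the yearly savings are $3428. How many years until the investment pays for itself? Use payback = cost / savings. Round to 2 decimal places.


Simple payback period = initial cost / annual savings
Payback = 41881 / 3428
Payback = 12.22 years

12.22


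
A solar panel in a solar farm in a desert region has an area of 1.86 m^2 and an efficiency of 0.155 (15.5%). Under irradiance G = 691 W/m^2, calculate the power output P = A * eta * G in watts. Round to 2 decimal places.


Use the solar power formula P = A * eta * G.
Given: A = 1.86 m^2, eta = 0.155, G = 691 W/m^2
P = 1.86 * 0.155 * 691
P = 199.22 W

199.22


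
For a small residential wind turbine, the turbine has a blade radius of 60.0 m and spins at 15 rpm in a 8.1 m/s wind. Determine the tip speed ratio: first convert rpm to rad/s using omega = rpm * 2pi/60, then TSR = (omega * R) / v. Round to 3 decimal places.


Convert rotational speed to rad/s:
  omega = 15 * 2 * pi / 60 = 1.5708 rad/s
Compute tip speed:
  v_tip = omega * R = 1.5708 * 60.0 = 94.248 m/s
Tip speed ratio:
  TSR = v_tip / v_wind = 94.248 / 8.1 = 11.636

11.636


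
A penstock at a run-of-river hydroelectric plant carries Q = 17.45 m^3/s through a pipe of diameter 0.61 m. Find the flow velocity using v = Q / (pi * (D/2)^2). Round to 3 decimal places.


Compute pipe cross-sectional area:
  A = pi * (D/2)^2 = pi * (0.61/2)^2 = 0.2922 m^2
Calculate velocity:
  v = Q / A = 17.45 / 0.2922
  v = 59.710 m/s

59.710


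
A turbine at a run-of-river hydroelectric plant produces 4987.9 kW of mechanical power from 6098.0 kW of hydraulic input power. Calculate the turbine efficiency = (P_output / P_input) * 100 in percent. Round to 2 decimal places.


Turbine efficiency = (output power / input power) * 100
eta = (4987.9 / 6098.0) * 100
eta = 81.80%

81.80


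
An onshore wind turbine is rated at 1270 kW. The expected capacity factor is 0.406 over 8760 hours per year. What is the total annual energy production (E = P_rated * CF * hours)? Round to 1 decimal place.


Annual energy = rated_kW * capacity_factor * hours_per_year
Given: P_rated = 1270 kW, CF = 0.406, hours = 8760
E = 1270 * 0.406 * 8760
E = 4516831.2 kWh

4516831.2


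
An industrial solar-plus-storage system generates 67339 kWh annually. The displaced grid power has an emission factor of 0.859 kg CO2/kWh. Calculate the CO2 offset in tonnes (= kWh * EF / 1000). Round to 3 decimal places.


CO2 offset in kg = generation * emission_factor
CO2 offset = 67339 * 0.859 = 57844.2 kg
Convert to tonnes:
  CO2 offset = 57844.2 / 1000 = 57.844 tonnes

57.844


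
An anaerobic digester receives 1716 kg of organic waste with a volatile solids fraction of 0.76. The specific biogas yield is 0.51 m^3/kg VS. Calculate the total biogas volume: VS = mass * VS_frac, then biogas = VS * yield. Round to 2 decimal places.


Compute volatile solids:
  VS = mass * VS_fraction = 1716 * 0.76 = 1304.16 kg
Calculate biogas volume:
  Biogas = VS * specific_yield = 1304.16 * 0.51
  Biogas = 665.12 m^3

665.12


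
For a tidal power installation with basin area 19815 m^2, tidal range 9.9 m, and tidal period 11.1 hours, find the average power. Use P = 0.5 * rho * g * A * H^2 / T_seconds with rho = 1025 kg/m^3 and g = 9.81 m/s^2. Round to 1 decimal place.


Convert period to seconds: T = 11.1 * 3600 = 39960.0 s
H^2 = 9.9^2 = 98.01
P = 0.5 * rho * g * A * H^2 / T
P = 0.5 * 1025 * 9.81 * 19815 * 98.01 / 39960.0
P = 244344.1 W

244344.1


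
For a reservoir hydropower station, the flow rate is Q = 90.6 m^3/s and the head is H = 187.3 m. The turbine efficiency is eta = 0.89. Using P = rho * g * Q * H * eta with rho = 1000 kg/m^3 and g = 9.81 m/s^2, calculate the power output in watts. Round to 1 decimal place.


Apply the hydropower formula P = rho * g * Q * H * eta
rho * g = 1000 * 9.81 = 9810.0
P = 9810.0 * 90.6 * 187.3 * 0.89
P = 148157959.8 W

148157959.8


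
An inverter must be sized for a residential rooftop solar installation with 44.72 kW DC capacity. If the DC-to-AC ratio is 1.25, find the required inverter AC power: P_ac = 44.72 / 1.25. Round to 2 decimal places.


The inverter AC capacity is determined by the DC/AC ratio.
Given: P_dc = 44.72 kW, DC/AC ratio = 1.25
P_ac = P_dc / ratio = 44.72 / 1.25
P_ac = 35.78 kW

35.78


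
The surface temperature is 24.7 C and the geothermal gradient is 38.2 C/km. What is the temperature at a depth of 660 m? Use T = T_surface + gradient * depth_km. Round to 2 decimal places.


Convert depth to km: 660 / 1000 = 0.66 km
Temperature increase = gradient * depth_km = 38.2 * 0.66 = 25.21 C
Temperature at depth = T_surface + delta_T = 24.7 + 25.21
T = 49.91 C

49.91


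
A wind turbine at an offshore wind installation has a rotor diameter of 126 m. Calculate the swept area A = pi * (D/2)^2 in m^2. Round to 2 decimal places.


Compute the rotor radius:
  r = D / 2 = 126 / 2 = 63.0 m
Calculate swept area:
  A = pi * r^2 = pi * 63.0^2
  A = 12468.98 m^2

12468.98


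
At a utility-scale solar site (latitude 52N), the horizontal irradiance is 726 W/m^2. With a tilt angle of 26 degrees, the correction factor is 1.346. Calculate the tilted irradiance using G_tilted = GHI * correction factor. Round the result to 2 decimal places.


Identify the given values:
  GHI = 726 W/m^2, tilt correction factor = 1.346
Apply the formula G_tilted = GHI * factor:
  G_tilted = 726 * 1.346
  G_tilted = 977.20 W/m^2

977.20


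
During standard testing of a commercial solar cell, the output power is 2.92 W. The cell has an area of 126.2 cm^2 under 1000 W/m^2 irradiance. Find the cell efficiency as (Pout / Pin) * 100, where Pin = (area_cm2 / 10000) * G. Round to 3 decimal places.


First compute the input power:
  Pin = area_cm2 / 10000 * G = 126.2 / 10000 * 1000 = 12.62 W
Then compute efficiency:
  Efficiency = (Pout / Pin) * 100 = (2.92 / 12.62) * 100
  Efficiency = 23.138%

23.138


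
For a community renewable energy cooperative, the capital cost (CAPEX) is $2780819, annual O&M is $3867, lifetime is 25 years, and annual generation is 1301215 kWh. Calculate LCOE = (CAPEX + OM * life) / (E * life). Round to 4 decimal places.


Total cost = CAPEX + OM * lifetime = 2780819 + 3867 * 25 = 2780819 + 96675 = 2877494
Total generation = annual * lifetime = 1301215 * 25 = 32530375 kWh
LCOE = 2877494 / 32530375
LCOE = 0.0885 $/kWh

0.0885


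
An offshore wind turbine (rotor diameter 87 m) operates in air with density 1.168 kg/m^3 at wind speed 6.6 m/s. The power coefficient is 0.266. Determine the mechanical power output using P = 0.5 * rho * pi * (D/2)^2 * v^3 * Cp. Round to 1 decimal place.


Step 1 -- Compute swept area:
  A = pi * (D/2)^2 = pi * (87/2)^2 = 5944.68 m^2
Step 2 -- Apply wind power equation:
  P = 0.5 * rho * A * v^3 * Cp
  v^3 = 6.6^3 = 287.496
  P = 0.5 * 1.168 * 5944.68 * 287.496 * 0.266
  P = 265494.0 W

265494.0


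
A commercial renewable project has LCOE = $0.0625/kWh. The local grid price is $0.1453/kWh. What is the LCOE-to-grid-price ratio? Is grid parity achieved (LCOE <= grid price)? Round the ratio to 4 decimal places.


Compare LCOE to grid price:
  LCOE = $0.0625/kWh, Grid price = $0.1453/kWh
  Ratio = LCOE / grid_price = 0.0625 / 0.1453 = 0.4301
  Grid parity achieved (ratio <= 1)? yes

0.4301


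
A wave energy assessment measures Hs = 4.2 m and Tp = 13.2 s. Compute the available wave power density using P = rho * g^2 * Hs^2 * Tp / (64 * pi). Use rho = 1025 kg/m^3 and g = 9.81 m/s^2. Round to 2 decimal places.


Apply wave power formula:
  g^2 = 9.81^2 = 96.2361
  Hs^2 = 4.2^2 = 17.64
  Numerator = rho * g^2 * Hs^2 * Tp = 1025 * 96.2361 * 17.64 * 13.2 = 22968593.0
  Denominator = 64 * pi = 201.0619
  P = 22968593.0 / 201.0619 = 114236.41 W/m

114236.41


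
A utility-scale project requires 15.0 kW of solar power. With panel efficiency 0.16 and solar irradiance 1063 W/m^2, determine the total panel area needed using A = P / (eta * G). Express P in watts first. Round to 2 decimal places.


Convert target power to watts: P = 15.0 * 1000 = 15000.0 W
Compute denominator: eta * G = 0.16 * 1063 = 170.08
Required area A = P / (eta * G) = 15000.0 / 170.08
A = 88.19 m^2

88.19


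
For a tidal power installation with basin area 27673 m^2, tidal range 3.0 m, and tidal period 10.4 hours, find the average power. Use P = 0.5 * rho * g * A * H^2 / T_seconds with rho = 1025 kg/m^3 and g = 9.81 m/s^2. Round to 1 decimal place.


Convert period to seconds: T = 10.4 * 3600 = 37440.0 s
H^2 = 3.0^2 = 9.0
P = 0.5 * rho * g * A * H^2 / T
P = 0.5 * 1025 * 9.81 * 27673 * 9.0 / 37440.0
P = 33444.6 W

33444.6


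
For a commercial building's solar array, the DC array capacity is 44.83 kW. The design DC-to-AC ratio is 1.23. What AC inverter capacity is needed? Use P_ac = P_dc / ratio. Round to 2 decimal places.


The inverter AC capacity is determined by the DC/AC ratio.
Given: P_dc = 44.83 kW, DC/AC ratio = 1.23
P_ac = P_dc / ratio = 44.83 / 1.23
P_ac = 36.45 kW

36.45


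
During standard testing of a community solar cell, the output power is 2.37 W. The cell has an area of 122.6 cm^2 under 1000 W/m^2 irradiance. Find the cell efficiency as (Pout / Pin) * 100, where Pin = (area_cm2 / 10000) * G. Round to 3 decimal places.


First compute the input power:
  Pin = area_cm2 / 10000 * G = 122.6 / 10000 * 1000 = 12.26 W
Then compute efficiency:
  Efficiency = (Pout / Pin) * 100 = (2.37 / 12.26) * 100
  Efficiency = 19.331%

19.331


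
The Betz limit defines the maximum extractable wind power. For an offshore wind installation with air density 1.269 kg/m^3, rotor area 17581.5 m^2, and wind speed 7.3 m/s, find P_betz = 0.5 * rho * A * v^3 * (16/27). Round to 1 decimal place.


The Betz coefficient Cp_max = 16/27 = 0.5926
v^3 = 7.3^3 = 389.017
P_betz = 0.5 * rho * A * v^3 * Cp_max
P_betz = 0.5 * 1.269 * 17581.5 * 389.017 * 0.5926
P_betz = 2571652.9 W

2571652.9


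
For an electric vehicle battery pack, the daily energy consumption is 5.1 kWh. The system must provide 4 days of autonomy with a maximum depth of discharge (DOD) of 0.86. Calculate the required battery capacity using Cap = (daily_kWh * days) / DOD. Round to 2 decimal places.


Total energy needed = daily * days = 5.1 * 4 = 20.4 kWh
Account for depth of discharge:
  Cap = total_energy / DOD = 20.4 / 0.86
  Cap = 23.72 kWh

23.72


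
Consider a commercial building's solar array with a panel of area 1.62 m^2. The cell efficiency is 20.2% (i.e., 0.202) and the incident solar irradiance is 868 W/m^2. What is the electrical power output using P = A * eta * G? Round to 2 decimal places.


Use the solar power formula P = A * eta * G.
Given: A = 1.62 m^2, eta = 0.202, G = 868 W/m^2
P = 1.62 * 0.202 * 868
P = 284.04 W

284.04


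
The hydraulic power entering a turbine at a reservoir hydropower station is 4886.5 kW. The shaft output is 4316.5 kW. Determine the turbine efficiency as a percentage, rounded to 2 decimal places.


Turbine efficiency = (output power / input power) * 100
eta = (4316.5 / 4886.5) * 100
eta = 88.34%

88.34


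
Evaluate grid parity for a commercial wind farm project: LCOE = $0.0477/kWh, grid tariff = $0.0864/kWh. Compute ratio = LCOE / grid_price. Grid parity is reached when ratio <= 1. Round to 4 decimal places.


Compare LCOE to grid price:
  LCOE = $0.0477/kWh, Grid price = $0.0864/kWh
  Ratio = LCOE / grid_price = 0.0477 / 0.0864 = 0.5521
  Grid parity achieved (ratio <= 1)? yes

0.5521


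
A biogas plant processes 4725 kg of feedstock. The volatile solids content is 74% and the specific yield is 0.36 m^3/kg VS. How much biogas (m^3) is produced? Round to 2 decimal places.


Compute volatile solids:
  VS = mass * VS_fraction = 4725 * 0.74 = 3496.5 kg
Calculate biogas volume:
  Biogas = VS * specific_yield = 3496.5 * 0.36
  Biogas = 1258.74 m^3

1258.74


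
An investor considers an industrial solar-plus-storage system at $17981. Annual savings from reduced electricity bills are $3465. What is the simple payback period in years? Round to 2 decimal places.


Simple payback period = initial cost / annual savings
Payback = 17981 / 3465
Payback = 5.19 years

5.19


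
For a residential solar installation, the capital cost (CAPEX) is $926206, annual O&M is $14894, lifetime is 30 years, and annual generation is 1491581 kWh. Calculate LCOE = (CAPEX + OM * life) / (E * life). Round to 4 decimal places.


Total cost = CAPEX + OM * lifetime = 926206 + 14894 * 30 = 926206 + 446820 = 1373026
Total generation = annual * lifetime = 1491581 * 30 = 44747430 kWh
LCOE = 1373026 / 44747430
LCOE = 0.0307 $/kWh

0.0307


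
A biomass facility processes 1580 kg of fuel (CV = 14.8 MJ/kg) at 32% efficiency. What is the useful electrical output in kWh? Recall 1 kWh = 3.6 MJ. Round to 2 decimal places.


Total energy = mass * CV = 1580 * 14.8 = 23384.0 MJ
Useful energy = total * eta = 23384.0 * 0.32 = 7482.88 MJ
Convert to kWh: 7482.88 / 3.6
Useful energy = 2078.58 kWh

2078.58


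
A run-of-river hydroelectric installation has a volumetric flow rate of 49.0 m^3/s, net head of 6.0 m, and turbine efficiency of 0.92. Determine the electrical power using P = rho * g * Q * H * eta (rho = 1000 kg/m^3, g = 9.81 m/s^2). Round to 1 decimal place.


Apply the hydropower formula P = rho * g * Q * H * eta
rho * g = 1000 * 9.81 = 9810.0
P = 9810.0 * 49.0 * 6.0 * 0.92
P = 2653408.8 W

2653408.8


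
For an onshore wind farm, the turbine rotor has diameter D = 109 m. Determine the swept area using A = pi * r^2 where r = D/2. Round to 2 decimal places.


Compute the rotor radius:
  r = D / 2 = 109 / 2 = 54.5 m
Calculate swept area:
  A = pi * r^2 = pi * 54.5^2
  A = 9331.32 m^2

9331.32


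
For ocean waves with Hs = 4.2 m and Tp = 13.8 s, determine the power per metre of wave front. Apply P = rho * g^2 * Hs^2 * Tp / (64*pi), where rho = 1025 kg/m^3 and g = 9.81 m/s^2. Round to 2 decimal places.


Apply wave power formula:
  g^2 = 9.81^2 = 96.2361
  Hs^2 = 4.2^2 = 17.64
  Numerator = rho * g^2 * Hs^2 * Tp = 1025 * 96.2361 * 17.64 * 13.8 = 24012619.95
  Denominator = 64 * pi = 201.0619
  P = 24012619.95 / 201.0619 = 119428.97 W/m

119428.97


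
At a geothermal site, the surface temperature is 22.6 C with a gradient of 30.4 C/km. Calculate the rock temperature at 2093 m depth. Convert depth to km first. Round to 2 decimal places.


Convert depth to km: 2093 / 1000 = 2.093 km
Temperature increase = gradient * depth_km = 30.4 * 2.093 = 63.63 C
Temperature at depth = T_surface + delta_T = 22.6 + 63.63
T = 86.23 C

86.23


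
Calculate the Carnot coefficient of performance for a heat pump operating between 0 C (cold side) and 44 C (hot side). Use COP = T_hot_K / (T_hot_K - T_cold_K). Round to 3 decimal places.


Convert to Kelvin:
  T_hot = 44 + 273.15 = 317.15 K
  T_cold = 0 + 273.15 = 273.15 K
Apply Carnot COP formula:
  COP = T_hot_K / (T_hot_K - T_cold_K) = 317.15 / 44.0
  COP = 7.208

7.208


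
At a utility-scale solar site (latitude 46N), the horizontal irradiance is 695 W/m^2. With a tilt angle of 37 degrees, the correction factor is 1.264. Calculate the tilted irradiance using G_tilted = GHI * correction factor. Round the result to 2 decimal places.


Identify the given values:
  GHI = 695 W/m^2, tilt correction factor = 1.264
Apply the formula G_tilted = GHI * factor:
  G_tilted = 695 * 1.264
  G_tilted = 878.48 W/m^2

878.48


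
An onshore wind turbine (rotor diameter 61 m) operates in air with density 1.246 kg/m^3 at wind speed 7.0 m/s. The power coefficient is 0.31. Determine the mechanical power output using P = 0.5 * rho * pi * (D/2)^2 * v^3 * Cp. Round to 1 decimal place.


Step 1 -- Compute swept area:
  A = pi * (D/2)^2 = pi * (61/2)^2 = 2922.47 m^2
Step 2 -- Apply wind power equation:
  P = 0.5 * rho * A * v^3 * Cp
  v^3 = 7.0^3 = 343.0
  P = 0.5 * 1.246 * 2922.47 * 343.0 * 0.31
  P = 193594.7 W

193594.7
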